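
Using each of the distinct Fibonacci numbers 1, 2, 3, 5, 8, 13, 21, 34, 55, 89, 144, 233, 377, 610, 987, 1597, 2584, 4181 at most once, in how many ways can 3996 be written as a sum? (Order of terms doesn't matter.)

Starting from the Zeckendorf form and repeatedly splitting a term F_k into F_{k−1} + F_{k−2} (when neither is already used) reaches every representation.
3996 = 2584+987+377+34+13+1 = 2584+987+377+34+8+5+1 = 2584+987+233+144+34+13+1 = 2584+987+377+34+8+3+2+1 = … (31 more), for 35 in all.

35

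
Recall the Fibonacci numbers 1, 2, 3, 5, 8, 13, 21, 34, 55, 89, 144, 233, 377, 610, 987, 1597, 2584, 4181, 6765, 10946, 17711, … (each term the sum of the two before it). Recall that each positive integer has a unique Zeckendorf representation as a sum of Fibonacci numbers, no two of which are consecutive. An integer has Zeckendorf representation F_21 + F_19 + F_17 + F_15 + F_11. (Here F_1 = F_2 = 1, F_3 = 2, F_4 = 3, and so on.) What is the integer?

17423

F_21 + F_19 + F_17 + F_15 + F_11 = 10946 + 4181 + 1597 + 610 + 89 = 17423.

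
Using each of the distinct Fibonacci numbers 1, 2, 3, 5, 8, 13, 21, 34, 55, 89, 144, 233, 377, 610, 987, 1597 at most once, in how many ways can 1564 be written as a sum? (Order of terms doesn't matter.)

1564 = 987+377+144+55+1 = 987+377+144+34+21+1 = 987+377+144+34+13+8+1 = … (10 more), for 13 in all.

13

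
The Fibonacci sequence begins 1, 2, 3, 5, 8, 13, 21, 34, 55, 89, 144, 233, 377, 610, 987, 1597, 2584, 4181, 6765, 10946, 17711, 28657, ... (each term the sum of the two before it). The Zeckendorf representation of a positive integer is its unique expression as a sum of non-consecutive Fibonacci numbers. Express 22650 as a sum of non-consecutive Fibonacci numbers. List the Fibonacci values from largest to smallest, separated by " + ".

Repeatedly subtract the largest Fibonacci number that fits:
22650 − 17711 = 4939
4939 − 4181 = 758
758 − 610 = 148
148 − 144 = 4
4 − 3 = 1
1 − 1 = 0
So 22650 = 17711 + 4181 + 610 + 144 + 3 + 1, with no two terms consecutive in the sequence.

17711 + 4181 + 610 + 144 + 3 + 1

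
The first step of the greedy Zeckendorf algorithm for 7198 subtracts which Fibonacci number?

6765 ≤ 7198 < 10946, so the largest Fibonacci number not exceeding 7198 is 6765.

6765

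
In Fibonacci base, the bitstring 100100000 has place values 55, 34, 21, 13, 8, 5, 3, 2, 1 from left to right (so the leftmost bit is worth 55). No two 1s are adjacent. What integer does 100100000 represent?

68

Summing the place values of the 1 bits: 55 + 13 = 68.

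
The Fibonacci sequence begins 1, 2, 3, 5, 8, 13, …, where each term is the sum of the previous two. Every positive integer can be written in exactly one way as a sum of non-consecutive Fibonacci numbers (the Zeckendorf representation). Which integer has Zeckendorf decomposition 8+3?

11

8+3 = 11.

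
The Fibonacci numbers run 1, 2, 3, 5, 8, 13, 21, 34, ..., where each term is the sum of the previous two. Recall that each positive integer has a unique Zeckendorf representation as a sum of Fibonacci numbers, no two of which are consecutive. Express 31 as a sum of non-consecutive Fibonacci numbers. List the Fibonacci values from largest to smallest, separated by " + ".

21 + 8 + 2

Greedy algorithm:
31: greatest Fibonacci not exceeding it is 21, leaving 10
10: greatest Fibonacci not exceeding it is 8, leaving 2
2: greatest Fibonacci not exceeding it is 2, leaving 0
So 31 = 21 + 8 + 2, with no two terms consecutive in the sequence.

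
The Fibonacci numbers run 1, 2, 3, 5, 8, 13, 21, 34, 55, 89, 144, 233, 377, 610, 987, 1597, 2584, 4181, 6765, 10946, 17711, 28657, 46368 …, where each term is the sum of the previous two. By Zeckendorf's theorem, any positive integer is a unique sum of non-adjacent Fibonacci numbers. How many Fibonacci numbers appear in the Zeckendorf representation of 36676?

take 28657 (≤ 36676); 36676 − 28657 = 8019
take 6765 (≤ 8019); 8019 − 6765 = 1254
take 987 (≤ 1254); 1254 − 987 = 267
take 233 (≤ 267); 267 − 233 = 34
take 34 (≤ 34); 34 − 34 = 0
36676 = 28657 + 6765 + 987 + 233 + 34, which has 5 terms.

5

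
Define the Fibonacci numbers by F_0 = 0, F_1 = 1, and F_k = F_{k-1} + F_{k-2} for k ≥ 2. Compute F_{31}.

1346269

Iterating the recurrence up to F_{24} = 46368 and F_{23} = 28657:
F_{25} = F_{24} + F_{23} = 46368 + 28657 = 75025
F_{26} = F_{25} + F_{24} = 75025 + 46368 = 121393
F_{27} = F_{26} + F_{25} = 121393 + 75025 = 196418
F_{28} = F_{27} + F_{26} = 196418 + 121393 = 317811
F_{29} = F_{28} + F_{27} = 317811 + 196418 = 514229
F_{30} = F_{29} + F_{28} = 514229 + 317811 = 832040
F_{31} = F_{30} + F_{29} = 832040 + 514229 = 1346269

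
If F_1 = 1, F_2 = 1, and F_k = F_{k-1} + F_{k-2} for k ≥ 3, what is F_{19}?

Iterating the recurrence up to F_{14} = 377 and F_{13} = 233:
F_{15} = F_{14} + F_{13} = 377 + 233 = 610
F_{16} = F_{15} + F_{14} = 610 + 377 = 987
F_{17} = F_{16} + F_{15} = 987 + 610 = 1597
F_{18} = F_{17} + F_{16} = 1597 + 987 = 2584
F_{19} = F_{18} + F_{17} = 2584 + 1597 = 4181

4181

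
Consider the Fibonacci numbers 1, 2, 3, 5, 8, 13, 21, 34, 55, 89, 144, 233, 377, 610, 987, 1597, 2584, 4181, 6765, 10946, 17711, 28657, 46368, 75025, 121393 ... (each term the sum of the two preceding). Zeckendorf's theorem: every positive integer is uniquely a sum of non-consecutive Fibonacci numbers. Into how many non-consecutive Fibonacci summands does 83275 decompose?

take 75025 (≤ 83275); 83275 − 75025 = 8250
take 6765 (≤ 8250); 8250 − 6765 = 1485
take 987 (≤ 1485); 1485 − 987 = 498
take 377 (≤ 498); 498 − 377 = 121
take 89 (≤ 121); 121 − 89 = 32
take 21 (≤ 32); 32 − 21 = 11
take 8 (≤ 11); 11 − 8 = 3
take 3 (≤ 3); 3 − 3 = 0
83275 = 75025 + 6765 + 987 + 377 + 89 + 21 + 8 + 3, which has 8 terms.

8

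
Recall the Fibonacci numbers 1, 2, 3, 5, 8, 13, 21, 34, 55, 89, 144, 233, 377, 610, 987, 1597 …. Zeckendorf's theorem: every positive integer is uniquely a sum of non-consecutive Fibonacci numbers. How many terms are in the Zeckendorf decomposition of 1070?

5

987 ≤ 1070 < 1597, so take 987; remainder 83
55 ≤ 83 < 89, so take 55; remainder 28
21 ≤ 28 < 34, so take 21; remainder 7
5 ≤ 7 < 8, so take 5; remainder 2
2 ≤ 2 < 3, so take 2; remainder 0
1070 = 987 + 55 + 21 + 5 + 2, which has 5 terms.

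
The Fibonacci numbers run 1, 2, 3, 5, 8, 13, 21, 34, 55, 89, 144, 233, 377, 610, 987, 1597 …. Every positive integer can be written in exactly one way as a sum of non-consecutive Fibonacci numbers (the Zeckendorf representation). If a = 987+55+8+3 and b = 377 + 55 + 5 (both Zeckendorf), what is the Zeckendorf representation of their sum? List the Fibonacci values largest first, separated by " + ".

The two numbers are 1053 and 437, so their sum is 1490.
987 ≤ 1490 < 1597, so take 987; remainder 503
377 ≤ 503 < 610, so take 377; remainder 126
89 ≤ 126 < 144, so take 89; remainder 37
34 ≤ 37 < 55, so take 34; remainder 3
3 ≤ 3 < 5, so take 3; remainder 0

987 + 377 + 89 + 34 + 3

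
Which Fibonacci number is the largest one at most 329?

233 ≤ 329 < 377, so the largest Fibonacci number not exceeding 329 is 233.

233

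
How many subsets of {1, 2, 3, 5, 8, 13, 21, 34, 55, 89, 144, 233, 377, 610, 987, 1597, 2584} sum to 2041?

10

Starting from the Zeckendorf form and repeatedly splitting a term F_k into F_{k−1} + F_{k−2} (when neither is already used) reaches every representation.
2041 = 1597+377+55+8+3+1 = 1597+377+34+21+8+3+1 = 1597+233+144+55+8+3+1 = … (7 more), for 10 in all.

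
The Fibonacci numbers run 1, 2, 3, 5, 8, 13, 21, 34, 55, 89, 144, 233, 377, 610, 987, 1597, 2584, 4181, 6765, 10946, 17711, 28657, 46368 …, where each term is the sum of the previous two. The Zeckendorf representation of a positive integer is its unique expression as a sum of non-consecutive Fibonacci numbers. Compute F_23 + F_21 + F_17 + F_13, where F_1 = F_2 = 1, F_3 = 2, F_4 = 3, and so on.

F_23 + F_21 + F_17 + F_13 = 28657 + 10946 + 1597 + 233 = 41433.

41433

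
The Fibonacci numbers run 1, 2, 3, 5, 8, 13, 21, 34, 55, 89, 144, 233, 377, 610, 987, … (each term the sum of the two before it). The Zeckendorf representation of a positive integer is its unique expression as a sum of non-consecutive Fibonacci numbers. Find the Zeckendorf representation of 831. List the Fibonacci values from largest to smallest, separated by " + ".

Greedy algorithm:
831 − 610 = 221
221 − 144 = 77
77 − 55 = 22
22 − 21 = 1
1 − 1 = 0
So 831 = 610 + 144 + 55 + 21 + 1, with no two terms consecutive in the sequence.

610 + 144 + 55 + 21 + 1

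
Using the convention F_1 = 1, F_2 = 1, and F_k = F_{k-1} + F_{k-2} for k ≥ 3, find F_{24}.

46368

Iterating the recurrence up to F_{16} = 987 and F_{15} = 610:
F_{17} = F_{16} + F_{15} = 987 + 610 = 1597
F_{18} = F_{17} + F_{16} = 1597 + 987 = 2584
F_{19} = F_{18} + F_{17} = 2584 + 1597 = 4181
F_{20} = F_{19} + F_{18} = 4181 + 2584 = 6765
F_{21} = F_{20} + F_{19} = 6765 + 4181 = 10946
F_{22} = F_{21} + F_{20} = 10946 + 6765 = 17711
F_{23} = F_{22} + F_{21} = 17711 + 10946 = 28657
F_{24} = F_{23} + F_{22} = 28657 + 17711 = 46368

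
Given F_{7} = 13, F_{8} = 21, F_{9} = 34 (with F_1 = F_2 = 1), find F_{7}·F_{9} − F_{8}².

1

13·34 − 21² = 442 − 441 = 1. (Cassini's identity: F_{k−1}F_{k+1} − F_k² = (−1)^k.)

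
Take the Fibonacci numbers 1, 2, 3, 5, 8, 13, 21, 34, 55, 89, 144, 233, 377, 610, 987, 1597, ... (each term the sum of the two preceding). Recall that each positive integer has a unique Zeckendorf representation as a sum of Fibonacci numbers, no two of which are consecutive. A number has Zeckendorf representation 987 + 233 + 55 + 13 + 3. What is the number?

1291

987 + 233 + 55 + 13 + 3 = 1291.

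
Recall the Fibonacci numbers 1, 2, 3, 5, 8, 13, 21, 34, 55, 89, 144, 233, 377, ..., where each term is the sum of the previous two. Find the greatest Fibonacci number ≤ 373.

233

233 ≤ 373 < 377, so the largest Fibonacci number not exceeding 373 is 233.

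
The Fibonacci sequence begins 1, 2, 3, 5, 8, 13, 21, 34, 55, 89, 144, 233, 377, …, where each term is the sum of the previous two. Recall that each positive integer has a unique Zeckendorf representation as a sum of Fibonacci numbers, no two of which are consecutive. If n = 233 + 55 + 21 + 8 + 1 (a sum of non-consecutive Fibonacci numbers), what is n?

318

233 + 55 + 21 + 8 + 1 = 318.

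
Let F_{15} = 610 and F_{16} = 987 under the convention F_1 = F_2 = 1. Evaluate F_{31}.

By F_{2k+1} = F_k² + F_{k+1}²: F_{31} = 610² + 987² = 372100 + 974169 = 1346269.

1346269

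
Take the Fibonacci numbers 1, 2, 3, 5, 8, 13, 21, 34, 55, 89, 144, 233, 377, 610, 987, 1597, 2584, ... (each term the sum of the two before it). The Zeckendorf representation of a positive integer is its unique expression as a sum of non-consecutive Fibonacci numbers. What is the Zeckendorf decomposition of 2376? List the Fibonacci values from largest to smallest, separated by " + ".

2376: greatest Fibonacci not exceeding it is 1597, leaving 779
779: greatest Fibonacci not exceeding it is 610, leaving 169
169: greatest Fibonacci not exceeding it is 144, leaving 25
25: greatest Fibonacci not exceeding it is 21, leaving 4
4: greatest Fibonacci not exceeding it is 3, leaving 1
1: greatest Fibonacci not exceeding it is 1, leaving 0
So 2376 = 1597 + 610 + 144 + 21 + 3 + 1, with no two terms consecutive in the sequence.

1597 + 610 + 144 + 21 + 3 + 1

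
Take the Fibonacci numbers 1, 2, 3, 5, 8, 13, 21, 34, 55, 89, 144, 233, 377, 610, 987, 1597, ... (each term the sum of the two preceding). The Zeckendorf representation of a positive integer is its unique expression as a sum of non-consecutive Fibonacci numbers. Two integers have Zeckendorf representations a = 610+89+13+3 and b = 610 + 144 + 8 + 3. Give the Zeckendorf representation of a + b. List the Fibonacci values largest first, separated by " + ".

987 + 377 + 89 + 21 + 5 + 1

The two numbers are 715 and 765, so their sum is 1480.
Greedily peel off the largest Fibonacci term at each step:
take 987 (≤ 1480); 1480 − 987 = 493
take 377 (≤ 493); 493 − 377 = 116
take 89 (≤ 116); 116 − 89 = 27
take 21 (≤ 27); 27 − 21 = 6
take 5 (≤ 6); 6 − 5 = 1
take 1 (≤ 1); 1 − 1 = 0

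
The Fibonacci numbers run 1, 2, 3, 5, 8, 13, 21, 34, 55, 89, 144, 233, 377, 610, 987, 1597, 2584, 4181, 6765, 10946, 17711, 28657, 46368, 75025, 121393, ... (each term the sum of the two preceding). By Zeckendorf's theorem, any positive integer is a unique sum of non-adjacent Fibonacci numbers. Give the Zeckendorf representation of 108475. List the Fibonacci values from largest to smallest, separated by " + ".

Greedy algorithm:
75025 ≤ 108475 < 121393, so take 75025; remainder 33450
28657 ≤ 33450 < 46368, so take 28657; remainder 4793
4181 ≤ 4793 < 6765, so take 4181; remainder 612
610 ≤ 612 < 987, so take 610; remainder 2
2 ≤ 2 < 3, so take 2; remainder 0
So 108475 = 75025 + 28657 + 4181 + 610 + 2, with no two terms consecutive in the sequence.

75025 + 28657 + 4181 + 610 + 2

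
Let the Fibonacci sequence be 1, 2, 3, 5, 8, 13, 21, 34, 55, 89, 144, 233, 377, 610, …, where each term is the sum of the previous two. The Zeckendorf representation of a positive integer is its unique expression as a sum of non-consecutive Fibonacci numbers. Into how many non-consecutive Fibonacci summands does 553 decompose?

5

553 − 377 = 176
176 − 144 = 32
32 − 21 = 11
11 − 8 = 3
3 − 3 = 0
553 = 377 + 144 + 21 + 8 + 3, which has 5 terms.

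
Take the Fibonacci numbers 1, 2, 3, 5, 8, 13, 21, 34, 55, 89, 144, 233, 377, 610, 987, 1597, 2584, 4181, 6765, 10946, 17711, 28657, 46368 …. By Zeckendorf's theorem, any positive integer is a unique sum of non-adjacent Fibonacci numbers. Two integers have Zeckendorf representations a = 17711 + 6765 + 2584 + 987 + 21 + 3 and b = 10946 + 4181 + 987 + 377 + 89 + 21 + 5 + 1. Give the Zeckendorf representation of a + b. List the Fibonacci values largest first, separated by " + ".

28657 + 10946 + 4181 + 610 + 233 + 34 + 13 + 3 + 1

The two numbers are 28071 and 16607, so their sum is 44678.
44678 − 28657 = 16021
16021 − 10946 = 5075
5075 − 4181 = 894
894 − 610 = 284
284 − 233 = 51
51 − 34 = 17
17 − 13 = 4
4 − 3 = 1
1 − 1 = 0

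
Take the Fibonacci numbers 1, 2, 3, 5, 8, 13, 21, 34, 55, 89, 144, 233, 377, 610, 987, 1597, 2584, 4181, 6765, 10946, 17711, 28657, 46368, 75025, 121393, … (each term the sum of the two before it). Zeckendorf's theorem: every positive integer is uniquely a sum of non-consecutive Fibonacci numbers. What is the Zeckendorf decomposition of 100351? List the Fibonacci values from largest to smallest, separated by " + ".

Greedy algorithm:
subtract 75025 from 100351: 25326 remains
subtract 17711 from 25326: 7615 remains
subtract 6765 from 7615: 850 remains
subtract 610 from 850: 240 remains
subtract 233 from 240: 7 remains
subtract 5 from 7: 2 remains
subtract 2 from 2: 0 remains
So 100351 = 75025 + 17711 + 6765 + 610 + 233 + 5 + 2, with no two terms consecutive in the sequence.

75025 + 17711 + 6765 + 610 + 233 + 5 + 2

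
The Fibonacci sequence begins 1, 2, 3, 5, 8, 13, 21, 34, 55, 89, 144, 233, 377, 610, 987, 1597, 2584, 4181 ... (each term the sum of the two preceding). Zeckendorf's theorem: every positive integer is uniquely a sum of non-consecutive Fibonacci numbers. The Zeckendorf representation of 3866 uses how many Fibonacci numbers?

6

subtract 2584 from 3866: 1282 remains
subtract 987 from 1282: 295 remains
subtract 233 from 295: 62 remains
subtract 55 from 62: 7 remains
subtract 5 from 7: 2 remains
subtract 2 from 2: 0 remains
3866 = 2584 + 987 + 233 + 55 + 5 + 2, which has 6 terms.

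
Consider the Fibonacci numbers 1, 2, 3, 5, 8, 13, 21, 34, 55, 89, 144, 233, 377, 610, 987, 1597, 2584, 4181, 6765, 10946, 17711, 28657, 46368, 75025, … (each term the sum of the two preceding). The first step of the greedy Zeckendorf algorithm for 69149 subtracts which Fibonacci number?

46368

46368 ≤ 69149 < 75025, so the largest Fibonacci number not exceeding 69149 is 46368.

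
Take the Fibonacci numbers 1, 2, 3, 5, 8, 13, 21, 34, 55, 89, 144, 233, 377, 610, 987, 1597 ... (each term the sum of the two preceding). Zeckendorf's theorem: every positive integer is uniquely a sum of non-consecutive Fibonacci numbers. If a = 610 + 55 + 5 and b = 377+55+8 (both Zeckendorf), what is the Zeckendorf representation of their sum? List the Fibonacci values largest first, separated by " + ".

987 + 89 + 34

The two numbers are 670 and 440, so their sum is 1110.
largest Fibonacci ≤ 1110 is 987; 1110 − 987 = 123
largest Fibonacci ≤ 123 is 89; 123 − 89 = 34
largest Fibonacci ≤ 34 is 34; 34 − 34 = 0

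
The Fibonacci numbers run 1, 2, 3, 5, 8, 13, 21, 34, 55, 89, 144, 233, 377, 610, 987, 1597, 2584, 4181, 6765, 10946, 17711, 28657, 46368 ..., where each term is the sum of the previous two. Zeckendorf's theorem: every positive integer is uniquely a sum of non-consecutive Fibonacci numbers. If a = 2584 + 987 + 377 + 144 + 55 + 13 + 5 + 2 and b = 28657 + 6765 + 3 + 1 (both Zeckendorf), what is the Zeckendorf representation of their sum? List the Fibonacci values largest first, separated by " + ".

The two numbers are 4167 and 35426, so their sum is 39593.
take 28657 (≤ 39593); 39593 − 28657 = 10936
take 6765 (≤ 10936); 10936 − 6765 = 4171
take 2584 (≤ 4171); 4171 − 2584 = 1587
take 987 (≤ 1587); 1587 − 987 = 600
take 377 (≤ 600); 600 − 377 = 223
take 144 (≤ 223); 223 − 144 = 79
take 55 (≤ 79); 79 − 55 = 24
take 21 (≤ 24); 24 − 21 = 3
take 3 (≤ 3); 3 − 3 = 0

28657 + 6765 + 2584 + 987 + 377 + 144 + 55 + 21 + 3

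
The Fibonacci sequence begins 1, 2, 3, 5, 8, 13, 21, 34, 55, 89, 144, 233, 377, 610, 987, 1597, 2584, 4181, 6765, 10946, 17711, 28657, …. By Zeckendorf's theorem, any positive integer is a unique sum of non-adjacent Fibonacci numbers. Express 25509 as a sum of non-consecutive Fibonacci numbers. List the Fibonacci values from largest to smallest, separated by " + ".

25509 − 17711 = 7798
7798 − 6765 = 1033
1033 − 987 = 46
46 − 34 = 12
12 − 8 = 4
4 − 3 = 1
1 − 1 = 0
So 25509 = 17711 + 6765 + 987 + 34 + 8 + 3 + 1, with no two terms consecutive in the sequence.

17711 + 6765 + 987 + 34 + 8 + 3 + 1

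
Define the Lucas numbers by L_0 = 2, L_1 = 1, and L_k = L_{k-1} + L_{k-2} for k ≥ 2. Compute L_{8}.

L_{2} = L_{1} + L_{0} = 1 + 2 = 3
L_{3} = L_{2} + L_{1} = 3 + 1 = 4
L_{4} = L_{3} + L_{2} = 4 + 3 = 7
L_{5} = L_{4} + L_{3} = 7 + 4 = 11
L_{6} = L_{5} + L_{4} = 11 + 7 = 18
L_{7} = L_{6} + L_{5} = 18 + 11 = 29
L_{8} = L_{7} + L_{6} = 29 + 18 = 47

47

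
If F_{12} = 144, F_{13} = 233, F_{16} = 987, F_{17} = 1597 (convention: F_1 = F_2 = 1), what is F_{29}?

By the addition formula F_{m+n} = F_m F_{n+1} + F_{m−1} F_n with m=13, n=16: F_{29} = 233·1597 + 144·987 = 372101 + 142128 = 514229.

514229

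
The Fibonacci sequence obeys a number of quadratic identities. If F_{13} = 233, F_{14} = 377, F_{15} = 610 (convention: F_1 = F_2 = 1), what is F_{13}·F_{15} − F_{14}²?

233·610 − 377² = 142130 − 142129 = 1. (Cassini's identity: F_{k−1}F_{k+1} − F_k² = (−1)^k.)

1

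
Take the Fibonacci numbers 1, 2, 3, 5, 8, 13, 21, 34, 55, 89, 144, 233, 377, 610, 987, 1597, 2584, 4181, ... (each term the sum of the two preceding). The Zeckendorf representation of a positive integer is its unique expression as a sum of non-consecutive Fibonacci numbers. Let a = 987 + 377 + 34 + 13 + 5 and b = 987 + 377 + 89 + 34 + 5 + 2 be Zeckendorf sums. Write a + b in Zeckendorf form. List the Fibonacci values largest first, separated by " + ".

The two numbers are 1416 and 1494, so their sum is 2910.
Greedily peel off the largest Fibonacci term at each step:
2910: greatest Fibonacci not exceeding it is 2584, leaving 326
326: greatest Fibonacci not exceeding it is 233, leaving 93
93: greatest Fibonacci not exceeding it is 89, leaving 4
4: greatest Fibonacci not exceeding it is 3, leaving 1
1: greatest Fibonacci not exceeding it is 1, leaving 0

2584 + 233 + 89 + 3 + 1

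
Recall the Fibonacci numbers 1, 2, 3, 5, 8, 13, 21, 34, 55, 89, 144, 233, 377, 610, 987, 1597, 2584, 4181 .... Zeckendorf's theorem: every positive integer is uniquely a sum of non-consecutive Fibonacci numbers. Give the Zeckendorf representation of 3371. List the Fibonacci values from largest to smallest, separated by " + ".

subtract 2584 from 3371: 787 remains
subtract 610 from 787: 177 remains
subtract 144 from 177: 33 remains
subtract 21 from 33: 12 remains
subtract 8 from 12: 4 remains
subtract 3 from 4: 1 remains
subtract 1 from 1: 0 remains
So 3371 = 2584 + 610 + 144 + 21 + 8 + 3 + 1, with no two terms consecutive in the sequence.

2584 + 610 + 144 + 21 + 8 + 3 + 1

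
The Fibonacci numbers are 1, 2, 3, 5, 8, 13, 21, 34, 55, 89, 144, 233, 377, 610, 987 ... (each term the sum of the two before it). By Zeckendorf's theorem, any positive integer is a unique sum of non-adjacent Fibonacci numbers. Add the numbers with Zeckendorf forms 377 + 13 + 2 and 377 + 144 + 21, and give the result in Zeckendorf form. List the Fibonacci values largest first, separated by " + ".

The two numbers are 392 and 542, so their sum is 934.
Greedily peel off the largest Fibonacci term at each step:
largest Fibonacci ≤ 934 is 610; 934 − 610 = 324
largest Fibonacci ≤ 324 is 233; 324 − 233 = 91
largest Fibonacci ≤ 91 is 89; 91 − 89 = 2
largest Fibonacci ≤ 2 is 2; 2 − 2 = 0

610 + 233 + 89 + 2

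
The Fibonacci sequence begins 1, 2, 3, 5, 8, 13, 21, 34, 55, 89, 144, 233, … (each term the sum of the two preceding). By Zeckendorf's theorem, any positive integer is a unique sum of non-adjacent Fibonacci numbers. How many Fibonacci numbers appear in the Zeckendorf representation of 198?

Greedily peel off the largest Fibonacci term at each step:
198: greatest Fibonacci not exceeding it is 144, leaving 54
54: greatest Fibonacci not exceeding it is 34, leaving 20
20: greatest Fibonacci not exceeding it is 13, leaving 7
7: greatest Fibonacci not exceeding it is 5, leaving 2
2: greatest Fibonacci not exceeding it is 2, leaving 0
198 = 144 + 34 + 13 + 5 + 2, which has 5 terms.

5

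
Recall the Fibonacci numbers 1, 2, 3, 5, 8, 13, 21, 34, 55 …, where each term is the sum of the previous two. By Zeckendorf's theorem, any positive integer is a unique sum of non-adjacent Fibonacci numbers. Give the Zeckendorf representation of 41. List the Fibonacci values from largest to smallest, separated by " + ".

34 + 5 + 2

subtract 34 from 41: 7 remains
subtract 5 from 7: 2 remains
subtract 2 from 2: 0 remains
So 41 = 34 + 5 + 2, with no two terms consecutive in the sequence.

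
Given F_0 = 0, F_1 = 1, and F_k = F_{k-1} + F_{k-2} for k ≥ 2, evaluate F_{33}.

3524578

Iterating the recurrence up to F_{29} = 514229 and F_{28} = 317811:
F_{30} = F_{29} + F_{28} = 514229 + 317811 = 832040
F_{31} = F_{30} + F_{29} = 832040 + 514229 = 1346269
F_{32} = F_{31} + F_{30} = 1346269 + 832040 = 2178309
F_{33} = F_{32} + F_{31} = 2178309 + 1346269 = 3524578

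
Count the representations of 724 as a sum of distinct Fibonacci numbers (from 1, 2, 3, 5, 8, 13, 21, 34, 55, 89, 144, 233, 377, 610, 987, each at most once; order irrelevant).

724 = 610+89+21+3+1 = 610+89+13+8+3+1 = 610+55+34+21+3+1 = 377+233+89+21+3+1 = … (6 more), for 10 in all.

10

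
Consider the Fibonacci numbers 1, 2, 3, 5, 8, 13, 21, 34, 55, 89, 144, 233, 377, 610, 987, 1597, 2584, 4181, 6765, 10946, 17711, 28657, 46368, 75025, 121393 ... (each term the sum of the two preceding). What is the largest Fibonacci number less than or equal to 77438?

75025

75025 ≤ 77438 < 121393, so the largest Fibonacci number not exceeding 77438 is 75025.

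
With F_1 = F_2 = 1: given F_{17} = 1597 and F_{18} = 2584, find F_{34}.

By the doubling identity F_{2k} = F_k(2F_{k+1} − F_k): F_{34} = 1597·(2·2584 − 1597) = 1597·3571 = 5702887.

5702887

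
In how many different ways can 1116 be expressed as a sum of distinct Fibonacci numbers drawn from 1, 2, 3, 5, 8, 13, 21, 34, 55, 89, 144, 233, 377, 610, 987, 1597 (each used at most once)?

1116 = 987+89+34+5+1 = 987+89+34+3+2+1 = 987+89+21+13+5+1 = 610+377+89+34+5+1 = … (20 more), for 24 in all.

24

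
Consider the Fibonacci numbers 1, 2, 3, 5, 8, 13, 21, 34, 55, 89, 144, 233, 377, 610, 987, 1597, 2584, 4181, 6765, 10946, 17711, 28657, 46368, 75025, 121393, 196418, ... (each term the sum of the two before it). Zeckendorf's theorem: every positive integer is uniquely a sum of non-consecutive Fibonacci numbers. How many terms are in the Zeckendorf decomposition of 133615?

Greedily peel off the largest Fibonacci term at each step:
largest Fibonacci ≤ 133615 is 121393; 133615 − 121393 = 12222
largest Fibonacci ≤ 12222 is 10946; 12222 − 10946 = 1276
largest Fibonacci ≤ 1276 is 987; 1276 − 987 = 289
largest Fibonacci ≤ 289 is 233; 289 − 233 = 56
largest Fibonacci ≤ 56 is 55; 56 − 55 = 1
largest Fibonacci ≤ 1 is 1; 1 − 1 = 0
133615 = 121393 + 10946 + 987 + 233 + 55 + 1, which has 6 terms.

6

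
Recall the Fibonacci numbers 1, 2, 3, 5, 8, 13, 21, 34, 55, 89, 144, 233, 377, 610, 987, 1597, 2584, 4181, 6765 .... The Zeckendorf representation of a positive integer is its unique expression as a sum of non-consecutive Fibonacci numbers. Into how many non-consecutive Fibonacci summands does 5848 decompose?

5

5848: greatest Fibonacci not exceeding it is 4181, leaving 1667
1667: greatest Fibonacci not exceeding it is 1597, leaving 70
70: greatest Fibonacci not exceeding it is 55, leaving 15
15: greatest Fibonacci not exceeding it is 13, leaving 2
2: greatest Fibonacci not exceeding it is 2, leaving 0
5848 = 4181 + 1597 + 55 + 13 + 2, which has 5 terms.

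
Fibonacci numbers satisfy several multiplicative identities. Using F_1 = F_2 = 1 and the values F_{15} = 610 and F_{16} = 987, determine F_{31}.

1346269

By F_{2k+1} = F_k² + F_{k+1}²: F_{31} = 610² + 987² = 372100 + 974169 = 1346269.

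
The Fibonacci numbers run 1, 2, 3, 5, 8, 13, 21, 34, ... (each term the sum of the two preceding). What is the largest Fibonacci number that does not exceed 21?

21 ≤ 21 < 34, so the largest Fibonacci number not exceeding 21 is 21.

21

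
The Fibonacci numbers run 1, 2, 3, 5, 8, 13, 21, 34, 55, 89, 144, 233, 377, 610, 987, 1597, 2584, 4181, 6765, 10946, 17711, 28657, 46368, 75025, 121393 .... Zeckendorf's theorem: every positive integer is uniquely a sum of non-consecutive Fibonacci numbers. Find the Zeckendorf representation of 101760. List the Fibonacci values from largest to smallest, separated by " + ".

75025 + 17711 + 6765 + 1597 + 610 + 34 + 13 + 5

Repeatedly subtract the largest Fibonacci number that fits:
subtract 75025 from 101760: 26735 remains
subtract 17711 from 26735: 9024 remains
subtract 6765 from 9024: 2259 remains
subtract 1597 from 2259: 662 remains
subtract 610 from 662: 52 remains
subtract 34 from 52: 18 remains
subtract 13 from 18: 5 remains
subtract 5 from 5: 0 remains
So 101760 = 75025 + 17711 + 6765 + 1597 + 610 + 34 + 13 + 5, with no two terms consecutive in the sequence.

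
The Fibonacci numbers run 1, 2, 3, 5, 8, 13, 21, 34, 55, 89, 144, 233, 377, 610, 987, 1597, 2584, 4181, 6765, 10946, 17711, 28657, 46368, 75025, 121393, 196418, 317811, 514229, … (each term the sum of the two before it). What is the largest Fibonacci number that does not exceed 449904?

317811

317811 ≤ 449904 < 514229, so the largest Fibonacci number not exceeding 449904 is 317811.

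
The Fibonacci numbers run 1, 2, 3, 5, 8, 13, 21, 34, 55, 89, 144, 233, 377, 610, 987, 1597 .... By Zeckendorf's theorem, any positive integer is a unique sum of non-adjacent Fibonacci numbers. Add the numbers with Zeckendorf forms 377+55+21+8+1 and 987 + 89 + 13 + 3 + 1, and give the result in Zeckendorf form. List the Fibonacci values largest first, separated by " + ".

The two numbers are 462 and 1093, so their sum is 1555.
Repeatedly subtract the largest Fibonacci number that fits:
largest Fibonacci ≤ 1555 is 987; 1555 − 987 = 568
largest Fibonacci ≤ 568 is 377; 568 − 377 = 191
largest Fibonacci ≤ 191 is 144; 191 − 144 = 47
largest Fibonacci ≤ 47 is 34; 47 − 34 = 13
largest Fibonacci ≤ 13 is 13; 13 − 13 = 0

987 + 377 + 144 + 34 + 13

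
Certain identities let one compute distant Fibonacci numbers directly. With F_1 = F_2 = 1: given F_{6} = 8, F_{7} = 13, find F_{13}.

By the addition formula F_{m+n} = F_m F_{n+1} + F_{m−1} F_n with m=7, n=6: F_{13} = 13·13 + 8·8 = 169 + 64 = 233.

233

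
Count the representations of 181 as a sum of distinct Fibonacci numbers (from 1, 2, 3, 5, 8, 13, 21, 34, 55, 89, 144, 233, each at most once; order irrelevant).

12

Each representation comes from the Zeckendorf form by replacing some F_k with F_{k−1} + F_{k−2} where possible.
181 = 144+34+3 = 144+34+2+1 = 144+21+13+3 = 89+55+34+3 = … (8 more), for 12 in all.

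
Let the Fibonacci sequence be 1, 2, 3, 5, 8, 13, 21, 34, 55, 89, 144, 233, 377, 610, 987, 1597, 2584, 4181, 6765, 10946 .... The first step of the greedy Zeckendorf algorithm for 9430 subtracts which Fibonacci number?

6765

6765 ≤ 9430 < 10946, so the largest Fibonacci number not exceeding 9430 is 6765.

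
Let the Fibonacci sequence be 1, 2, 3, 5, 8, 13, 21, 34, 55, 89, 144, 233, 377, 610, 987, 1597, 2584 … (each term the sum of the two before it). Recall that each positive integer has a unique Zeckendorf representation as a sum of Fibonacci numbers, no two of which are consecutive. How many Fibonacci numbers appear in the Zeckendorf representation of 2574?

7

1597 ≤ 2574 < 2584, so take 1597; remainder 977
610 ≤ 977 < 987, so take 610; remainder 367
233 ≤ 367 < 377, so take 233; remainder 134
89 ≤ 134 < 144, so take 89; remainder 45
34 ≤ 45 < 55, so take 34; remainder 11
8 ≤ 11 < 13, so take 8; remainder 3
3 ≤ 3 < 5, so take 3; remainder 0
2574 = 1597 + 610 + 233 + 89 + 34 + 8 + 3, which has 7 terms.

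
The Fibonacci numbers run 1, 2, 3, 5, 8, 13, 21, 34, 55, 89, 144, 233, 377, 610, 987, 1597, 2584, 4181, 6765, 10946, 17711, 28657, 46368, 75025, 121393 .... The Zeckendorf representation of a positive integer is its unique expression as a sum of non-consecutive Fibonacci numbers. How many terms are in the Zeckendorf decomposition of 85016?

Greedy algorithm:
largest Fibonacci ≤ 85016 is 75025; 85016 − 75025 = 9991
largest Fibonacci ≤ 9991 is 6765; 9991 − 6765 = 3226
largest Fibonacci ≤ 3226 is 2584; 3226 − 2584 = 642
largest Fibonacci ≤ 642 is 610; 642 − 610 = 32
largest Fibonacci ≤ 32 is 21; 32 − 21 = 11
largest Fibonacci ≤ 11 is 8; 11 − 8 = 3
largest Fibonacci ≤ 3 is 3; 3 − 3 = 0
85016 = 75025 + 6765 + 2584 + 610 + 21 + 8 + 3, which has 7 terms.

7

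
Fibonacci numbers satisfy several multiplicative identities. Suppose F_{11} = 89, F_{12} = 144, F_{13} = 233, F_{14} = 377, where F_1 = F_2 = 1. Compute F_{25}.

By the addition formula F_{m+n} = F_m F_{n+1} + F_{m−1} F_n with m=14, n=11: F_{25} = 377·144 + 233·89 = 54288 + 20737 = 75025.

75025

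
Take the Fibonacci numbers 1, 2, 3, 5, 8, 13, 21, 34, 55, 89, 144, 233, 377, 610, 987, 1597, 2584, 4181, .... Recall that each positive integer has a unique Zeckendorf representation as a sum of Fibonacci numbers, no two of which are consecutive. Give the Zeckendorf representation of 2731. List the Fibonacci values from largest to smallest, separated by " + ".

2584 + 144 + 3

largest Fibonacci ≤ 2731 is 2584; 2731 − 2584 = 147
largest Fibonacci ≤ 147 is 144; 147 − 144 = 3
largest Fibonacci ≤ 3 is 3; 3 − 3 = 0
So 2731 = 2584 + 144 + 3, with no two terms consecutive in the sequence.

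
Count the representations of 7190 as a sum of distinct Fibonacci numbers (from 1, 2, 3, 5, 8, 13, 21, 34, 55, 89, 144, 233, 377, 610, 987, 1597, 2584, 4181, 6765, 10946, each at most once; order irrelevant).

Each representation comes from the Zeckendorf form by replacing some F_k with F_{k−1} + F_{k−2} where possible.
7190 = 6765+377+34+13+1 = 6765+377+34+8+5+1 = 6765+233+144+34+13+1 = 6765+377+34+8+3+2+1 = … (51 more), for 55 in all.

55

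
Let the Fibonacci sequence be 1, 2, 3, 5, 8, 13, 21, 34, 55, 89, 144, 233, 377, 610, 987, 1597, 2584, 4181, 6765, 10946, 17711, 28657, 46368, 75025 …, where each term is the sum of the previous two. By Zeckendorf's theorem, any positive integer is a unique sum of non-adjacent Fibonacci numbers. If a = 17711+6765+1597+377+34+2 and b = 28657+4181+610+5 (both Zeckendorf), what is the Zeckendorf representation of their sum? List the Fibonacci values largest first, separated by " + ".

The two numbers are 26486 and 33453, so their sum is 59939.
Greedily peel off the largest Fibonacci term at each step:
take 46368 (≤ 59939); 59939 − 46368 = 13571
take 10946 (≤ 13571); 13571 − 10946 = 2625
take 2584 (≤ 2625); 2625 − 2584 = 41
take 34 (≤ 41); 41 − 34 = 7
take 5 (≤ 7); 7 − 5 = 2
take 2 (≤ 2); 2 − 2 = 0

46368 + 10946 + 2584 + 34 + 5 + 2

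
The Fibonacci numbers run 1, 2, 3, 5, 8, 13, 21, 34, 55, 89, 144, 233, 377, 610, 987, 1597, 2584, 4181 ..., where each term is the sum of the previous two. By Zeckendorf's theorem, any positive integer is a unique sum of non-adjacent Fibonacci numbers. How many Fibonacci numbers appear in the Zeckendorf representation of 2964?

largest Fibonacci ≤ 2964 is 2584; 2964 − 2584 = 380
largest Fibonacci ≤ 380 is 377; 380 − 377 = 3
largest Fibonacci ≤ 3 is 3; 3 − 3 = 0
2964 = 2584 + 377 + 3, which has 3 terms.

3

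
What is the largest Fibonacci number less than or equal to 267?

233

233 ≤ 267 < 377, so the largest Fibonacci number not exceeding 267 is 233.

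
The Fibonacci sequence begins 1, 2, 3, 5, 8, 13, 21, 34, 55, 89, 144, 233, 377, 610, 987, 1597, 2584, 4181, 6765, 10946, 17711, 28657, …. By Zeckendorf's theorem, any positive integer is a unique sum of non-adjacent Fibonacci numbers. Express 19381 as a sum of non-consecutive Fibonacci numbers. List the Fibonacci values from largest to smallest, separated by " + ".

19381 − 17711 = 1670
1670 − 1597 = 73
73 − 55 = 18
18 − 13 = 5
5 − 5 = 0
So 19381 = 17711 + 1597 + 55 + 13 + 5, with no two terms consecutive in the sequence.

17711 + 1597 + 55 + 13 + 5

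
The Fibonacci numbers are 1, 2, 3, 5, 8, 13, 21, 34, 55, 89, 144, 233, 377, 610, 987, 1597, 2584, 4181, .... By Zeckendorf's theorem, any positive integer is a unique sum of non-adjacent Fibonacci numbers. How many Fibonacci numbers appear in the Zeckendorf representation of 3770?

4

Repeatedly subtract the largest Fibonacci number that fits:
largest Fibonacci ≤ 3770 is 2584; 3770 − 2584 = 1186
largest Fibonacci ≤ 1186 is 987; 1186 − 987 = 199
largest Fibonacci ≤ 199 is 144; 199 − 144 = 55
largest Fibonacci ≤ 55 is 55; 55 − 55 = 0
3770 = 2584 + 987 + 144 + 55, which has 4 terms.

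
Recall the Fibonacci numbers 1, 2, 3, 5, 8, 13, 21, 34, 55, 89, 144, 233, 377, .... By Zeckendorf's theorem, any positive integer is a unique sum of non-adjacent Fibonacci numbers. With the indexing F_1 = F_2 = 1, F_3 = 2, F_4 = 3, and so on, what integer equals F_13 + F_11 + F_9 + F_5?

F_13 + F_11 + F_9 + F_5 = 233 + 89 + 34 + 5 = 361.

361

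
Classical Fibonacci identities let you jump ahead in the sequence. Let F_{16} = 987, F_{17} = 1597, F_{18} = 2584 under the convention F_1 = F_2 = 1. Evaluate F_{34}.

By the addition formula F_{m+n} = F_m F_{n+1} + F_{m−1} F_n with m=17, n=17: F_{34} = 1597·2584 + 987·1597 = 4126648 + 1576239 = 5702887.

5702887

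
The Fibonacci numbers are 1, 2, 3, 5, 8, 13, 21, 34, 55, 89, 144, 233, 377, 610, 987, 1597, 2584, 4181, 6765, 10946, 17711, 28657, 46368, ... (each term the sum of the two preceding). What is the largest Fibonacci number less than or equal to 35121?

28657

28657 ≤ 35121 < 46368, so the largest Fibonacci number not exceeding 35121 is 28657.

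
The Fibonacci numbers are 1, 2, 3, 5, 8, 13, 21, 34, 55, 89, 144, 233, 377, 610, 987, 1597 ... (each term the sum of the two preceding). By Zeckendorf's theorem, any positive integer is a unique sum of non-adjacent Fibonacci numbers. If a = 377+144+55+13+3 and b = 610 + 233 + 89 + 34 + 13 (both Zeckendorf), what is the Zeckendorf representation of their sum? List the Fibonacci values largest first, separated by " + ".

The two numbers are 592 and 979, so their sum is 1571.
Greedily peel off the largest Fibonacci term at each step:
987 ≤ 1571 < 1597, so take 987; remainder 584
377 ≤ 584 < 610, so take 377; remainder 207
144 ≤ 207 < 233, so take 144; remainder 63
55 ≤ 63 < 89, so take 55; remainder 8
8 ≤ 8 < 13, so take 8; remainder 0

987 + 377 + 144 + 55 + 8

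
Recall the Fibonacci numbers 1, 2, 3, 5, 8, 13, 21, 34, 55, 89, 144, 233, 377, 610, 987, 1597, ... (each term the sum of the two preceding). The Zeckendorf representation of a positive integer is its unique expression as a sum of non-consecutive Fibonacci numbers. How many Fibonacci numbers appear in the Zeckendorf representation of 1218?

take 987 (≤ 1218); 1218 − 987 = 231
take 144 (≤ 231); 231 − 144 = 87
take 55 (≤ 87); 87 − 55 = 32
take 21 (≤ 32); 32 − 21 = 11
take 8 (≤ 11); 11 − 8 = 3
take 3 (≤ 3); 3 − 3 = 0
1218 = 987 + 144 + 55 + 21 + 8 + 3, which has 6 terms.

6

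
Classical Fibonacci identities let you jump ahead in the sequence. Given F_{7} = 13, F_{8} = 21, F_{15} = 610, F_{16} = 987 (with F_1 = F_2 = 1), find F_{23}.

28657

By the addition formula F_{m+n} = F_m F_{n+1} + F_{m−1} F_n with m=8, n=15: F_{23} = 21·987 + 13·610 = 20727 + 7930 = 28657.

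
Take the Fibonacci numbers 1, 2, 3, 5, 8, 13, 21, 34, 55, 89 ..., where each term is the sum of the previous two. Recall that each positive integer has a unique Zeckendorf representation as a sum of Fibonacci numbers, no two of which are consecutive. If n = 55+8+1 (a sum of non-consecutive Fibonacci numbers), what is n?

55+8+1 = 64.

64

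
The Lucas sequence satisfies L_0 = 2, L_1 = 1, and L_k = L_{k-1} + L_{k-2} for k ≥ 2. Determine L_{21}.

24476

Iterating the recurrence up to L_{13} = 521 and L_{12} = 322:
L_{14} = L_{13} + L_{12} = 521 + 322 = 843
L_{15} = L_{14} + L_{13} = 843 + 521 = 1364
L_{16} = L_{15} + L_{14} = 1364 + 843 = 2207
L_{17} = L_{16} + L_{15} = 2207 + 1364 = 3571
L_{18} = L_{17} + L_{16} = 3571 + 2207 = 5778
L_{19} = L_{18} + L_{17} = 5778 + 3571 = 9349
L_{20} = L_{19} + L_{18} = 9349 + 5778 = 15127
L_{21} = L_{20} + L_{19} = 15127 + 9349 = 24476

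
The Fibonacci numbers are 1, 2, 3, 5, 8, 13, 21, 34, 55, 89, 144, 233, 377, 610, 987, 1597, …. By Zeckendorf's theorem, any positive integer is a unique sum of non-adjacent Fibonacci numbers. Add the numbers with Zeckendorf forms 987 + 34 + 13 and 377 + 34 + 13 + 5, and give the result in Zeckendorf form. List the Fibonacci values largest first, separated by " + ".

987 + 377 + 89 + 8 + 2

The two numbers are 1034 and 429, so their sum is 1463.
subtract 987 from 1463: 476 remains
subtract 377 from 476: 99 remains
subtract 89 from 99: 10 remains
subtract 8 from 10: 2 remains
subtract 2 from 2: 0 remains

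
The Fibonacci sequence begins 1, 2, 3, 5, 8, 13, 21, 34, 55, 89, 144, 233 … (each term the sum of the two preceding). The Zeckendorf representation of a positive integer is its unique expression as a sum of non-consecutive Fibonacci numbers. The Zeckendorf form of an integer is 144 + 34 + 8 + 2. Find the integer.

144 + 34 + 8 + 2 = 188.

188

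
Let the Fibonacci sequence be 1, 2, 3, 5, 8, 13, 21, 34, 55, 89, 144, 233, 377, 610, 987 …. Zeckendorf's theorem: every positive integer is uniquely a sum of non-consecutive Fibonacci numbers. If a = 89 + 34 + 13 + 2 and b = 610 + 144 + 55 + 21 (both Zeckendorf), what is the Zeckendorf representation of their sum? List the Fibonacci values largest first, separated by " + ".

The two numbers are 138 and 830, so their sum is 968.
Greedy algorithm:
take 610 (≤ 968); 968 − 610 = 358
take 233 (≤ 358); 358 − 233 = 125
take 89 (≤ 125); 125 − 89 = 36
take 34 (≤ 36); 36 − 34 = 2
take 2 (≤ 2); 2 − 2 = 0

610 + 233 + 89 + 34 + 2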